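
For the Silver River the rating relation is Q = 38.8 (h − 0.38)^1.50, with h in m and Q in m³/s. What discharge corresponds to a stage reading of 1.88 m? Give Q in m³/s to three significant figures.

71.3 m³/s

Q = 38.8 × (1.88 − 0.38)^1.50 = 38.8 × 1.5^1.50 = 71.28 m³/s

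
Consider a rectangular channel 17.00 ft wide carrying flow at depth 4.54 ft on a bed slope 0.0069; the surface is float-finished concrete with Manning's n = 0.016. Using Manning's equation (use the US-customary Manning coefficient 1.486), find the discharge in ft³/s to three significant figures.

1230 ft³/s

A = b·y = 17.00 × 4.54 = 77.18 ft²
P = b + 2y = 17.00 + 2×4.54 = 26.08 ft
R = A/P = 77.18/26.08 = 2.959 ft
Q = (1.486/n)·A·R^(2/3)·S^(1/2) = (1.486/0.016) × 77.18 × 2.959^(2/3) × 0.0069^(1/2) = 1227 ft³/s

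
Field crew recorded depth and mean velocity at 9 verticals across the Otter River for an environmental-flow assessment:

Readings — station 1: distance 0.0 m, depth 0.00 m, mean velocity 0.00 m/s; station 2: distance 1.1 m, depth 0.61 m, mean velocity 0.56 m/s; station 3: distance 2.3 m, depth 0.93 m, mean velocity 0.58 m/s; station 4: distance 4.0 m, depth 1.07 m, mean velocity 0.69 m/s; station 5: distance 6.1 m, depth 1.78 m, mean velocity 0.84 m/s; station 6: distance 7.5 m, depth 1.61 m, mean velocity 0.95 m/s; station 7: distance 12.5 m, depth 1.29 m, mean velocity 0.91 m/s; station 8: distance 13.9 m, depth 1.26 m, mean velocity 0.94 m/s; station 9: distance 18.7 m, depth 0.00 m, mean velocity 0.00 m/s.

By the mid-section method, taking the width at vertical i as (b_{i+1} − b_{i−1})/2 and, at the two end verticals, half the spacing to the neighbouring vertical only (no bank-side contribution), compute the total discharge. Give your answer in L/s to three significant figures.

w_2 = (2.3 − 0.0)/2 = 1.15 m; q_2 = 0.56 × 0.61 × 1.15 = 0.3928 m³/s
w_3 = (4.0 − 1.1)/2 = 1.45 m; q_3 = 0.58 × 0.93 × 1.45 = 0.7821 m³/s
w_4 = (6.1 − 2.3)/2 = 1.9 m; q_4 = 0.69 × 1.07 × 1.9 = 1.403 m³/s
w_5 = (7.5 − 4.0)/2 = 1.75 m; q_5 = 0.84 × 1.78 × 1.75 = 2.617 m³/s
w_6 = (12.5 − 6.1)/2 = 3.2 m; q_6 = 0.95 × 1.61 × 3.2 = 4.894 m³/s
w_7 = (13.9 − 7.5)/2 = 3.2 m; q_7 = 0.91 × 1.29 × 3.2 = 3.756 m³/s
w_8 = (18.7 − 12.5)/2 = 3.1 m; q_8 = 0.94 × 1.26 × 3.1 = 3.672 m³/s
Stations 1, 9 contribute zero (depth or velocity is 0).
Q = Σ qᵢ = 17.52 m³/s
= 17.52 × 1000 = 17520 L/s

17500 L/s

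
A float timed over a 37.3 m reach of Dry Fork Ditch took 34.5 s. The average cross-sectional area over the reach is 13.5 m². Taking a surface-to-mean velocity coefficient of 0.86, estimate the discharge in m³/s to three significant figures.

12.6 m³/s

v_surface = L / t̄ = 37.3 / 34.5 = 1.081 m/s
v_mean = 0.86 × 1.081 = 0.9298 m/s
Q = A × v_mean = 13.5 × 0.9298 = 12.55 m³/s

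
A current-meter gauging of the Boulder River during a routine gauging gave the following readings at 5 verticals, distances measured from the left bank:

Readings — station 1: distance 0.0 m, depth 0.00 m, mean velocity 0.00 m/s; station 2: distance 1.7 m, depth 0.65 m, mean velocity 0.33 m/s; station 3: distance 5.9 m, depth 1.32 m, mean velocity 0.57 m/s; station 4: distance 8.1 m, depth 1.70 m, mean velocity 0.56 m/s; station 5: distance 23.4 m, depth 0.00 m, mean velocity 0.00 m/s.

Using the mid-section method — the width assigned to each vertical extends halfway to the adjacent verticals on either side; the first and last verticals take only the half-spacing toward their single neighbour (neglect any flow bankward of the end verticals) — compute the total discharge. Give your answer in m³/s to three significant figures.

w_2 = (5.9 − 0.0)/2 = 2.95 m; q_2 = 0.33 × 0.65 × 2.95 = 0.6328 m³/s
w_3 = (8.1 − 1.7)/2 = 3.2 m; q_3 = 0.57 × 1.32 × 3.2 = 2.408 m³/s
w_4 = (23.4 − 5.9)/2 = 8.75 m; q_4 = 0.56 × 1.70 × 8.75 = 8.330 m³/s
Stations 1, 5 contribute zero (depth or velocity is 0).
Q = Σ qᵢ = 11.37 m³/s

11.4 m³/s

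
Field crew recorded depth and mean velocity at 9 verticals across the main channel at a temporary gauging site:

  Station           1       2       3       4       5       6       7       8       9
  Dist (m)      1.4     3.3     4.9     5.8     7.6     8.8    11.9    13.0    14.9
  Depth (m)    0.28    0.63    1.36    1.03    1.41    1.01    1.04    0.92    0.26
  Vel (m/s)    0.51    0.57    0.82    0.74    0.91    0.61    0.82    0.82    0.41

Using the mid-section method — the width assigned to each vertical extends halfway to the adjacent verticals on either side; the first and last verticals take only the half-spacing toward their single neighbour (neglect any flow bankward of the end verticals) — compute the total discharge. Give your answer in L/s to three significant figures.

9460 L/s

w_1 = (3.3 − 1.4)/2 = 0.95 m; q_1 = 0.51 × 0.28 × 0.95 = 0.1357 m³/s
w_2 = (4.9 − 1.4)/2 = 1.75 m; q_2 = 0.57 × 0.63 × 1.75 = 0.6284 m³/s
w_3 = (5.8 − 3.3)/2 = 1.25 m; q_3 = 0.82 × 1.36 × 1.25 = 1.394 m³/s
w_4 = (7.6 − 4.9)/2 = 1.35 m; q_4 = 0.74 × 1.03 × 1.35 = 1.029 m³/s
w_5 = (8.8 − 5.8)/2 = 1.5 m; q_5 = 0.91 × 1.41 × 1.5 = 1.925 m³/s
w_6 = (11.9 − 7.6)/2 = 2.15 m; q_6 = 0.61 × 1.01 × 2.15 = 1.325 m³/s
w_7 = (13.0 − 8.8)/2 = 2.1 m; q_7 = 0.82 × 1.04 × 2.1 = 1.791 m³/s
w_8 = (14.9 − 11.9)/2 = 1.5 m; q_8 = 0.82 × 0.92 × 1.5 = 1.132 m³/s
w_9 = (14.9 − 13.0)/2 = 0.95 m; q_9 = 0.41 × 0.26 × 0.95 = 0.1013 m³/s
Q = Σ qᵢ = 9.460 m³/s
= 9.460 × 1000 = 9460 L/s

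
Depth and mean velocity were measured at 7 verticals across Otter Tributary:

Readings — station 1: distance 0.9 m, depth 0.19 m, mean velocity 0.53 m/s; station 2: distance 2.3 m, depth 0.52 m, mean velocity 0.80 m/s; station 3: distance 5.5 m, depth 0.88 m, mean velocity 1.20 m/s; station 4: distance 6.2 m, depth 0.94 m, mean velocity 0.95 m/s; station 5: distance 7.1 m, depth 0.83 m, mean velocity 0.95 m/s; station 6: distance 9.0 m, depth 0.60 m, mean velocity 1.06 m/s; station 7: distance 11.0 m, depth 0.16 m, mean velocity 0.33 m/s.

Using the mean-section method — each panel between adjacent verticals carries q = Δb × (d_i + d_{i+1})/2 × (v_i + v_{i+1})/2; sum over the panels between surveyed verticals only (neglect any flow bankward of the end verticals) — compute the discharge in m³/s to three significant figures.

5.91 m³/s

Panel 1-2: Δb = 1.4 m, d̄ = (0.19+0.52)/2 = 0.355, v̄ = (0.53+0.80)/2 = 0.665 → q = 1.4×0.355×0.665 = 0.3305 m³/s
Panel 2-3: Δb = 3.2 m, d̄ = (0.52+0.88)/2 = 0.7, v̄ = (0.80+1.20)/2 = 1 → q = 3.2×0.7×1 = 2.240 m³/s
Panel 3-4: Δb = 0.7 m, d̄ = (0.88+0.94)/2 = 0.91, v̄ = (1.20+0.95)/2 = 1.075 → q = 0.7×0.91×1.075 = 0.6848 m³/s
Panel 4-5: Δb = 0.9 m, d̄ = (0.94+0.83)/2 = 0.885, v̄ = (0.95+0.95)/2 = 0.95 → q = 0.9×0.885×0.95 = 0.7567 m³/s
Panel 5-6: Δb = 1.9 m, d̄ = (0.83+0.60)/2 = 0.715, v̄ = (0.95+1.06)/2 = 1.005 → q = 1.9×0.715×1.005 = 1.365 m³/s
Panel 6-7: Δb = 2 m, d̄ = (0.60+0.16)/2 = 0.38, v̄ = (1.06+0.33)/2 = 0.695 → q = 2×0.38×0.695 = 0.5282 m³/s
Q = Σ q = 5.905 m³/s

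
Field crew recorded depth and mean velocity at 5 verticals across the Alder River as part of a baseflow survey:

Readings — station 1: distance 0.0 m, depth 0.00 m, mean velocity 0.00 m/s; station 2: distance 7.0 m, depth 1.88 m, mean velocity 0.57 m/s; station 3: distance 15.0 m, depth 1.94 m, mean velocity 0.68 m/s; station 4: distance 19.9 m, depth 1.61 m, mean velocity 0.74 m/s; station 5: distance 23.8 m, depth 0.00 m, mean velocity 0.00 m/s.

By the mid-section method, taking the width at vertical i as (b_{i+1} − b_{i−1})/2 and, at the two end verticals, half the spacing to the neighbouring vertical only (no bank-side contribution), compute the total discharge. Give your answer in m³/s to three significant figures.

21.8 m³/s

w_2 = (15.0 − 0.0)/2 = 7.5 m; q_2 = 0.57 × 1.88 × 7.5 = 8.037 m³/s
w_3 = (19.9 − 7.0)/2 = 6.45 m; q_3 = 0.68 × 1.94 × 6.45 = 8.509 m³/s
w_4 = (23.8 − 15.0)/2 = 4.4 m; q_4 = 0.74 × 1.61 × 4.4 = 5.242 m³/s
Stations 1, 5 contribute zero (depth or velocity is 0).
Q = Σ qᵢ = 21.79 m³/s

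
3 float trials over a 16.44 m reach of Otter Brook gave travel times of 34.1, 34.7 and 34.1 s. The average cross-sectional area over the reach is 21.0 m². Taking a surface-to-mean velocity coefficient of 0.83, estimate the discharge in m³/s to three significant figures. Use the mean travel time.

8.35 m³/s

t̄ = (34.1 + 34.7 + 34.1) / 3 = 34.3 s
v_surface = L / t̄ = 16.44 / 34.3 = 0.4793 m/s
v_mean = 0.83 × 0.4793 = 0.3978 m/s
Q = A × v_mean = 21.0 × 0.3978 = 8.354 m³/s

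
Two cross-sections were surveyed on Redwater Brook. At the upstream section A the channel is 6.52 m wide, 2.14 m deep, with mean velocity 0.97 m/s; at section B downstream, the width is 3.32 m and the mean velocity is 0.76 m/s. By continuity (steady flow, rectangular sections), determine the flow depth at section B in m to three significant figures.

5.36 m

Q = A₁V₁ = (6.52×2.14) × 0.97 = 13.53 m³/s
d₂ = Q/(b₂ V₂) = 13.53/(3.32×0.76) = 5.364 m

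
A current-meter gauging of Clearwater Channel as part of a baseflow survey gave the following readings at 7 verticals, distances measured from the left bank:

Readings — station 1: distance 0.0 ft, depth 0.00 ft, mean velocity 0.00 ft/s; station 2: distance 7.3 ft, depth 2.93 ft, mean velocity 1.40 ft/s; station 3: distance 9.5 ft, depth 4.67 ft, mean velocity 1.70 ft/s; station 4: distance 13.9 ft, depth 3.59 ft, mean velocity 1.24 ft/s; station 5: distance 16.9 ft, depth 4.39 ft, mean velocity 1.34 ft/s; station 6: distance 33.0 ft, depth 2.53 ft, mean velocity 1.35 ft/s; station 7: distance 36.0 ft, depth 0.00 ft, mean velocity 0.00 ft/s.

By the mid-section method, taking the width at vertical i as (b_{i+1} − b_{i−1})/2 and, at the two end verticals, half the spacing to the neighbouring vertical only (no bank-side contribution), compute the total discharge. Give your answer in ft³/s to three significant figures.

151 ft³/s

w_2 = (9.5 − 0.0)/2 = 4.75 ft; q_2 = 1.40 × 2.93 × 4.75 = 19.48 ft³/s
w_3 = (13.9 − 7.3)/2 = 3.3 ft; q_3 = 1.70 × 4.67 × 3.3 = 26.20 ft³/s
w_4 = (16.9 − 9.5)/2 = 3.7 ft; q_4 = 1.24 × 3.59 × 3.7 = 16.47 ft³/s
w_5 = (33.0 − 13.9)/2 = 9.55 ft; q_5 = 1.34 × 4.39 × 9.55 = 56.18 ft³/s
w_6 = (36.0 − 16.9)/2 = 9.55 ft; q_6 = 1.35 × 2.53 × 9.55 = 32.62 ft³/s
Stations 1, 7 contribute zero (depth or velocity is 0).
Q = Σ qᵢ = 151.0 ft³/s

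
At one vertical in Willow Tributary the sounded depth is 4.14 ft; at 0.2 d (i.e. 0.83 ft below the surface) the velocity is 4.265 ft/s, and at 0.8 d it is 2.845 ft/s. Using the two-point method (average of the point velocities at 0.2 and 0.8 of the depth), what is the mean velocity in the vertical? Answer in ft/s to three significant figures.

3.56 ft/s

v̄ = (4.265 + 2.845) / 2 = 3.555 ft/s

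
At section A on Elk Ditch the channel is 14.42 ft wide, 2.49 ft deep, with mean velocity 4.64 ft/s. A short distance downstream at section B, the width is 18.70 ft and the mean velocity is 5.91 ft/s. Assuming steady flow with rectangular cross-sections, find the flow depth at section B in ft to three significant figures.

1.51 ft

Q = A₁V₁ = (14.42×2.49) × 4.64 = 166.6 ft³/s
d₂ = Q/(b₂ V₂) = 166.6/(18.70×5.91) = 1.507 ft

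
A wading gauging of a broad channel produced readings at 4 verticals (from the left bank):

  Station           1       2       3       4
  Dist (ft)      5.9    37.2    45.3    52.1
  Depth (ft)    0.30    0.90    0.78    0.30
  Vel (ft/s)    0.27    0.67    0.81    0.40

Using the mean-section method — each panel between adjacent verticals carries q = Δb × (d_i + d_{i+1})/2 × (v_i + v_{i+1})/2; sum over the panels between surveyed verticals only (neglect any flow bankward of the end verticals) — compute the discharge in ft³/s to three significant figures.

16.1 ft³/s

Panel 1-2: Δb = 31.3 ft, d̄ = (0.30+0.90)/2 = 0.6, v̄ = (0.27+0.67)/2 = 0.47 → q = 31.3×0.6×0.47 = 8.827 ft³/s
Panel 2-3: Δb = 8.1 ft, d̄ = (0.90+0.78)/2 = 0.84, v̄ = (0.67+0.81)/2 = 0.74 → q = 8.1×0.84×0.74 = 5.035 ft³/s
Panel 3-4: Δb = 6.8 ft, d̄ = (0.78+0.30)/2 = 0.54, v̄ = (0.81+0.40)/2 = 0.605 → q = 6.8×0.54×0.605 = 2.222 ft³/s
Q = Σ q = 16.08 ft³/s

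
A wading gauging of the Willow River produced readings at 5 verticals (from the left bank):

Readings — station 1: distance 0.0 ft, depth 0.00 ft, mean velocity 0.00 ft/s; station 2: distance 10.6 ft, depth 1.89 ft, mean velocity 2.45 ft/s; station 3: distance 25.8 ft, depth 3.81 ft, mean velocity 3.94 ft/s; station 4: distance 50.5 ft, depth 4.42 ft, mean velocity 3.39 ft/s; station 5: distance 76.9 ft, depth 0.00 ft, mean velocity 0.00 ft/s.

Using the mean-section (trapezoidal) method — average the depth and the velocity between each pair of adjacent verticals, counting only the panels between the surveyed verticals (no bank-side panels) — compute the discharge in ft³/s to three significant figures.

622 ft³/s

Panel 1-2: Δb = 10.6 ft, d̄ = (0.00+1.89)/2 = 0.945, v̄ = (0.00+2.45)/2 = 1.225 → q = 10.6×0.945×1.225 = 12.27 ft³/s
Panel 2-3: Δb = 15.2 ft, d̄ = (1.89+3.81)/2 = 2.85, v̄ = (2.45+3.94)/2 = 3.195 → q = 15.2×2.85×3.195 = 138.4 ft³/s
Panel 3-4: Δb = 24.7 ft, d̄ = (3.81+4.42)/2 = 4.115, v̄ = (3.94+3.39)/2 = 3.665 → q = 24.7×4.115×3.665 = 372.5 ft³/s
Panel 4-5: Δb = 26.4 ft, d̄ = (4.42+0.00)/2 = 2.21, v̄ = (3.39+0.00)/2 = 1.695 → q = 26.4×2.21×1.695 = 98.89 ft³/s
Q = Σ q = 622.1 ft³/s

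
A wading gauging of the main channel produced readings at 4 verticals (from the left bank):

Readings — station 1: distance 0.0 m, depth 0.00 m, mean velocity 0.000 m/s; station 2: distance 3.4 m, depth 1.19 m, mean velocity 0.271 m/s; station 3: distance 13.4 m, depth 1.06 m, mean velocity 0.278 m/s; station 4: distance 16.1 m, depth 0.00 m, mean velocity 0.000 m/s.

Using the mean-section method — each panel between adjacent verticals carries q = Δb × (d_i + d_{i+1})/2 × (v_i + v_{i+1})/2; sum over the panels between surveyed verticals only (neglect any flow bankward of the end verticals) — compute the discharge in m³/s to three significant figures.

3.56 m³/s

Panel 1-2: Δb = 3.4 m, d̄ = (0.00+1.19)/2 = 0.595, v̄ = (0.000+0.271)/2 = 0.1355 → q = 3.4×0.595×0.1355 = 0.2741 m³/s
Panel 2-3: Δb = 10 m, d̄ = (1.19+1.06)/2 = 1.125, v̄ = (0.271+0.278)/2 = 0.2745 → q = 10×1.125×0.2745 = 3.088 m³/s
Panel 3-4: Δb = 2.7 m, d̄ = (1.06+0.00)/2 = 0.53, v̄ = (0.278+0.000)/2 = 0.139 → q = 2.7×0.53×0.139 = 0.1989 m³/s
Q = Σ q = 3.561 m³/s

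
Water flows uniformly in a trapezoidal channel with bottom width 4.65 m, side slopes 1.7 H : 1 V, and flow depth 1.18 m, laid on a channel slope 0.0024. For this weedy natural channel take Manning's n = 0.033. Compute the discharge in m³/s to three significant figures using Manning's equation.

10.4 m³/s

A = (b + z·y)·y = (4.65 + 1.7×1.18)×1.18 = 7.854 m²
P = b + 2y√(1+z²) = 4.65 + 2×1.18×√(1+1.7²) = 9.305 m
R = A/P = 7.854/9.305 = 0.8441 m
Q = (1/n)·A·R^(2/3)·S^(1/2) = (1/0.033) × 7.854 × 0.8441^(2/3) × 0.0024^(1/2) = 10.41 m³/s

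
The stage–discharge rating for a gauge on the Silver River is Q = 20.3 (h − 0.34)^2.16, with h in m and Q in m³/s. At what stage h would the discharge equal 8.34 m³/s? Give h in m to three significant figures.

h − h₀ = (Q/C)^(1/b) = (8.34/20.3)^(1/2.16) = 0.6624 m
h = 0.34 + 0.6624 = 1.002 m

1.00 m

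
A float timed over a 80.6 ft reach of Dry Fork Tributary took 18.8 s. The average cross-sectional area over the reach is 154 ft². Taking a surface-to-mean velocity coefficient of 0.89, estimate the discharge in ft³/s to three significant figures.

v_surface = L / t̄ = 80.6 / 18.8 = 4.287 ft/s
v_mean = 0.89 × 4.287 = 3.816 ft/s
Q = A × v_mean = 154 × 3.816 = 587.6 ft³/s

588 ft³/s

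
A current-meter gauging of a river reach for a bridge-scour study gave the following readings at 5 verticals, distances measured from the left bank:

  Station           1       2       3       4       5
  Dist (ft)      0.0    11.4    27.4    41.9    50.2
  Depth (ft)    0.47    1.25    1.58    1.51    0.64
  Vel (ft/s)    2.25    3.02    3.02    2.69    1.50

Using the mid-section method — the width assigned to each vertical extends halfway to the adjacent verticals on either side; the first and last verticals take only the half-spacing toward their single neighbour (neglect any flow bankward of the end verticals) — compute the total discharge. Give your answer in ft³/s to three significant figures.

w_1 = (11.4 − 0.0)/2 = 5.7 ft; q_1 = 2.25 × 0.47 × 5.7 = 6.028 ft³/s
w_2 = (27.4 − 0.0)/2 = 13.7 ft; q_2 = 3.02 × 1.25 × 13.7 = 51.72 ft³/s
w_3 = (41.9 − 11.4)/2 = 15.25 ft; q_3 = 3.02 × 1.58 × 15.25 = 72.77 ft³/s
w_4 = (50.2 − 27.4)/2 = 11.4 ft; q_4 = 2.69 × 1.51 × 11.4 = 46.31 ft³/s
w_5 = (50.2 − 41.9)/2 = 4.15 ft; q_5 = 1.50 × 0.64 × 4.15 = 3.984 ft³/s
Q = Σ qᵢ = 180.8 ft³/s

181 ft³/s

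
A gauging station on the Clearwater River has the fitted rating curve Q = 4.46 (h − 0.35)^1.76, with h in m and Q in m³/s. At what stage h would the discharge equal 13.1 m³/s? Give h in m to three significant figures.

h − h₀ = (Q/C)^(1/b) = (13.1/4.46)^(1/1.76) = 1.844 m
h = 0.35 + 1.844 = 2.194 m

2.19 m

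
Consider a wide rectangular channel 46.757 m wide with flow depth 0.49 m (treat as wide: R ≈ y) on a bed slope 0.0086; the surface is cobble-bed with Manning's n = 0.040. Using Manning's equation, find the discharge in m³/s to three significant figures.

33.0 m³/s

A = b·y = 46.757 × 0.49 = 22.91 m²
Wide channel: R ≈ y = 0.49 m
Q = (1/n)·A·R^(2/3)·S^(1/2) = (1/0.040) × 22.91 × 0.4900^(2/3) × 0.0086^(1/2) = 33.01 m³/s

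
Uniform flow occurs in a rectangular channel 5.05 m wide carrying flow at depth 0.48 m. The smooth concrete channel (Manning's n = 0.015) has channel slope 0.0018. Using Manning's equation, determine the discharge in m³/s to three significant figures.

3.74 m³/s

A = b·y = 5.05 × 0.48 = 2.424 m²
P = b + 2y = 5.05 + 2×0.48 = 6.010 m
R = A/P = 2.424/6.010 = 0.4033 m
Q = (1/n)·A·R^(2/3)·S^(1/2) = (1/0.015) × 2.424 × 0.4033^(2/3) × 0.0018^(1/2) = 3.743 m³/s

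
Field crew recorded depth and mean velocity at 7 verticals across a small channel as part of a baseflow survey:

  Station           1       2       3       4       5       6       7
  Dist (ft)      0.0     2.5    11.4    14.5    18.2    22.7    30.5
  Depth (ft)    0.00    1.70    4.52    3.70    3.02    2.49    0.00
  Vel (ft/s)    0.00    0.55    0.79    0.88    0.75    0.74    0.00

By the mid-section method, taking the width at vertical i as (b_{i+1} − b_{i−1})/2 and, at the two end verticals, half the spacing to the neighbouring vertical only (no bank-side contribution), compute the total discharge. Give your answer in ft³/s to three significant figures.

58.4 ft³/s

w_2 = (11.4 − 0.0)/2 = 5.7 ft; q_2 = 0.55 × 1.70 × 5.7 = 5.330 ft³/s
w_3 = (14.5 − 2.5)/2 = 6 ft; q_3 = 0.79 × 4.52 × 6 = 21.42 ft³/s
w_4 = (18.2 − 11.4)/2 = 3.4 ft; q_4 = 0.88 × 3.70 × 3.4 = 11.07 ft³/s
w_5 = (22.7 − 14.5)/2 = 4.1 ft; q_5 = 0.75 × 3.02 × 4.1 = 9.287 ft³/s
w_6 = (30.5 − 18.2)/2 = 6.15 ft; q_6 = 0.74 × 2.49 × 6.15 = 11.33 ft³/s
Stations 1, 7 contribute zero (depth or velocity is 0).
Q = Σ qᵢ = 58.44 ft³/s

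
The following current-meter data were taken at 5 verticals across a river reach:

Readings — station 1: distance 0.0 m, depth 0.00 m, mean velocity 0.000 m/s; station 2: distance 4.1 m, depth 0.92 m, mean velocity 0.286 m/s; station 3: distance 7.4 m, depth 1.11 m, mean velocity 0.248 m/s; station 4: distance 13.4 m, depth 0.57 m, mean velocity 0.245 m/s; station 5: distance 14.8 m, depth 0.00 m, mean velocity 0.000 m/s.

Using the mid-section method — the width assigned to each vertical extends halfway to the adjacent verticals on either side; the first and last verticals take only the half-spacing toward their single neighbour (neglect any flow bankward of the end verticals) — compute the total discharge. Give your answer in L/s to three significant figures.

2770 L/s

w_2 = (7.4 − 0.0)/2 = 3.7 m; q_2 = 0.286 × 0.92 × 3.7 = 0.9735 m³/s
w_3 = (13.4 − 4.1)/2 = 4.65 m; q_3 = 0.248 × 1.11 × 4.65 = 1.280 m³/s
w_4 = (14.8 − 7.4)/2 = 3.7 m; q_4 = 0.245 × 0.57 × 3.7 = 0.5167 m³/s
Stations 1, 5 contribute zero (depth or velocity is 0).
Q = Σ qᵢ = 2.770 m³/s
= 2.770 × 1000 = 2770 L/s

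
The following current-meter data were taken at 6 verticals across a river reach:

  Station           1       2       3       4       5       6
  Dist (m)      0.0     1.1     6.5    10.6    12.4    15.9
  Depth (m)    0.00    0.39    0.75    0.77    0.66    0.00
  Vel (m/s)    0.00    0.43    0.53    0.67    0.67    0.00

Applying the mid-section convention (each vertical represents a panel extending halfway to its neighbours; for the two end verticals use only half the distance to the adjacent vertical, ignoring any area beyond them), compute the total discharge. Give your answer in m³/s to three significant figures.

w_2 = (6.5 − 0.0)/2 = 3.25 m; q_2 = 0.43 × 0.39 × 3.25 = 0.5450 m³/s
w_3 = (10.6 − 1.1)/2 = 4.75 m; q_3 = 0.53 × 0.75 × 4.75 = 1.888 m³/s
w_4 = (12.4 − 6.5)/2 = 2.95 m; q_4 = 0.67 × 0.77 × 2.95 = 1.522 m³/s
w_5 = (15.9 − 10.6)/2 = 2.65 m; q_5 = 0.67 × 0.66 × 2.65 = 1.172 m³/s
Stations 1, 6 contribute zero (depth or velocity is 0).
Q = Σ qᵢ = 5.127 m³/s

5.13 m³/s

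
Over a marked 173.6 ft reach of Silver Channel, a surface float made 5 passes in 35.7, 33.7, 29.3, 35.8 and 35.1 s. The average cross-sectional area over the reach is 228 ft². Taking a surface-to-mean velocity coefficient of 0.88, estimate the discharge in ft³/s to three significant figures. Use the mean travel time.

1030 ft³/s

t̄ = (35.7 + 33.7 + 29.3 + 35.8 + 35.1) / 5 = 33.92 s
v_surface = L / t̄ = 173.6 / 33.92 = 5.118 ft/s
v_mean = 0.88 × 5.118 = 4.504 ft/s
Q = A × v_mean = 228 × 4.504 = 1027 ft³/s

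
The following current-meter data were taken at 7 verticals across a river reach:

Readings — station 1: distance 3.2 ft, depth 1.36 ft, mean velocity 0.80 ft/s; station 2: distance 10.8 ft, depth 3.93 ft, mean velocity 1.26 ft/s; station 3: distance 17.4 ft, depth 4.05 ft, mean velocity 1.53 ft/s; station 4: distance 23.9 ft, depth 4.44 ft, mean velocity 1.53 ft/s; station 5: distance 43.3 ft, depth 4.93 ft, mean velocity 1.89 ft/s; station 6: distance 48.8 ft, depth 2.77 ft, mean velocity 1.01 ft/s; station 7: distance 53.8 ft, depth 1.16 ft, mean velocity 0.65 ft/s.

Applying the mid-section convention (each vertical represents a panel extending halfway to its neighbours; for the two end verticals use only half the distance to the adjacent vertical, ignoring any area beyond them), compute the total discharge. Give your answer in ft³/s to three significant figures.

300 ft³/s

w_1 = (10.8 − 3.2)/2 = 3.8 ft; q_1 = 0.80 × 1.36 × 3.8 = 4.134 ft³/s
w_2 = (17.4 − 3.2)/2 = 7.1 ft; q_2 = 1.26 × 3.93 × 7.1 = 35.16 ft³/s
w_3 = (23.9 − 10.8)/2 = 6.55 ft; q_3 = 1.53 × 4.05 × 6.55 = 40.59 ft³/s
w_4 = (43.3 − 17.4)/2 = 12.95 ft; q_4 = 1.53 × 4.44 × 12.95 = 87.97 ft³/s
w_5 = (48.8 − 23.9)/2 = 12.45 ft; q_5 = 1.89 × 4.93 × 12.45 = 116.0 ft³/s
w_6 = (53.8 − 43.3)/2 = 5.25 ft; q_6 = 1.01 × 2.77 × 5.25 = 14.69 ft³/s
w_7 = (53.8 − 48.8)/2 = 2.5 ft; q_7 = 0.65 × 1.16 × 2.5 = 1.885 ft³/s
Q = Σ qᵢ = 300.4 ft³/s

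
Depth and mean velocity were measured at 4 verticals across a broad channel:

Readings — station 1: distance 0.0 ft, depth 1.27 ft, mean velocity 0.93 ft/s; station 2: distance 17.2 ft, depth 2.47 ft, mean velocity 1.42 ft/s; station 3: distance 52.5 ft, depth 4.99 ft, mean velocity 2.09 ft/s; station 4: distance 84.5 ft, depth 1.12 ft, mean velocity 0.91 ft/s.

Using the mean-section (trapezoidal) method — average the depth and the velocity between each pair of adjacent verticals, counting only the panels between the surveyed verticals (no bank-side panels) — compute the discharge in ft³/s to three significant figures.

416 ft³/s

Panel 1-2: Δb = 17.2 ft, d̄ = (1.27+2.47)/2 = 1.87, v̄ = (0.93+1.42)/2 = 1.175 → q = 17.2×1.87×1.175 = 37.79 ft³/s
Panel 2-3: Δb = 35.3 ft, d̄ = (2.47+4.99)/2 = 3.73, v̄ = (1.42+2.09)/2 = 1.755 → q = 35.3×3.73×1.755 = 231.1 ft³/s
Panel 3-4: Δb = 32 ft, d̄ = (4.99+1.12)/2 = 3.055, v̄ = (2.09+0.91)/2 = 1.5 → q = 32×3.055×1.5 = 146.6 ft³/s
Q = Σ q = 415.5 ft³/s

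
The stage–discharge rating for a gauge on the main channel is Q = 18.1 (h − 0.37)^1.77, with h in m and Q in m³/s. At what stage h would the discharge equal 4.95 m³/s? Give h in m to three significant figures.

0.851 m

h − h₀ = (Q/C)^(1/b) = (4.95/18.1)^(1/1.77) = 0.4807 m
h = 0.37 + 0.4807 = 0.8507 m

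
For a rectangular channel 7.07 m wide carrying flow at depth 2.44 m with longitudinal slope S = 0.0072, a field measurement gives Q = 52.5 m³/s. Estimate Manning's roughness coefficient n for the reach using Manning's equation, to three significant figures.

0.0356

A = b·y = 7.07 × 2.44 = 17.25 m²
P = b + 2y = 7.07 + 2×2.44 = 11.95 m
R = A/P = 17.25/11.95 = 1.444 m
n = (1/Q)·A·R^(2/3)·S^(1/2) = (1/52.5) × 17.25 × 1.277 × 0.08485 = 0.03561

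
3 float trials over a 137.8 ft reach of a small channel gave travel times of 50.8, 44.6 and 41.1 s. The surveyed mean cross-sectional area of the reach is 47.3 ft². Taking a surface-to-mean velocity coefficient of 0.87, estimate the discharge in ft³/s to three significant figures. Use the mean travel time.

t̄ = (50.8 + 44.6 + 41.1) / 3 = 45.5 s
v_surface = L / t̄ = 137.8 / 45.5 = 3.029 ft/s
v_mean = 0.87 × 3.029 = 2.635 ft/s
Q = A × v_mean = 47.3 × 2.635 = 124.6 ft³/s

125 ft³/s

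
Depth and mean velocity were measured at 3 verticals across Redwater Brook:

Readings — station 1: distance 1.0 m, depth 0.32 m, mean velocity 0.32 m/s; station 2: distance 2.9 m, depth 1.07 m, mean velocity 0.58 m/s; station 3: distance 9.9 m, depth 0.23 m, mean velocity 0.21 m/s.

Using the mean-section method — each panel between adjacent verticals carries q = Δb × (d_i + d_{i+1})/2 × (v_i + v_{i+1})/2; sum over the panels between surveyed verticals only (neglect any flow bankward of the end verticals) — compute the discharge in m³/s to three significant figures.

2.39 m³/s

Panel 1-2: Δb = 1.9 m, d̄ = (0.32+1.07)/2 = 0.695, v̄ = (0.32+0.58)/2 = 0.45 → q = 1.9×0.695×0.45 = 0.5942 m³/s
Panel 2-3: Δb = 7 m, d̄ = (1.07+0.23)/2 = 0.65, v̄ = (0.58+0.21)/2 = 0.395 → q = 7×0.65×0.395 = 1.797 m³/s
Q = Σ q = 2.391 m³/s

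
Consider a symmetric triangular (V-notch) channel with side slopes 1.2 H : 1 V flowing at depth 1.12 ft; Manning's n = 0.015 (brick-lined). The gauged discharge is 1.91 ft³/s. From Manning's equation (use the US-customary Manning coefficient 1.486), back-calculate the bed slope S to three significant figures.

0.000505

A = z·y² = 1.2×1.12² = 1.505 ft²
P = 2y√(1+z²) = 2×1.12×√(1+1.2²) = 3.499 ft
R = A/P = 1.505/3.499 = 0.4302 ft
S = (Q·n / (1.486·A·R^(2/3)))² = (1.91×0.015 / (1.486×1.505×0.5699))² = 0.0005051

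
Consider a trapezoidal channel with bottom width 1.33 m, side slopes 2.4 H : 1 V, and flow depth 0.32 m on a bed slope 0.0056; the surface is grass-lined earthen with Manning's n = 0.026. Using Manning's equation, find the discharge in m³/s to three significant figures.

0.713 m³/s

A = (b + z·y)·y = (1.33 + 2.4×0.32)×0.32 = 0.6714 m²
P = b + 2y√(1+z²) = 1.33 + 2×0.32×√(1+2.4²) = 2.994 m
R = A/P = 0.6714/2.994 = 0.2242 m
Q = (1/n)·A·R^(2/3)·S^(1/2) = (1/0.026) × 0.6714 × 0.2242^(2/3) × 0.0056^(1/2) = 0.7132 m³/s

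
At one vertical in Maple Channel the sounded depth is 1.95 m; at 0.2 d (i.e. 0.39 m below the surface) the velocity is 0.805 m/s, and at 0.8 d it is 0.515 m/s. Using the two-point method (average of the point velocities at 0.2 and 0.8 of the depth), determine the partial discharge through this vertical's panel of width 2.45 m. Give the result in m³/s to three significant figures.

3.15 m³/s

v̄ = (0.805 + 0.515) / 2 = 0.6600 m/s
q = v̄ × d × w = 0.6600 × 1.95 × 2.45 = 3.153 m³/s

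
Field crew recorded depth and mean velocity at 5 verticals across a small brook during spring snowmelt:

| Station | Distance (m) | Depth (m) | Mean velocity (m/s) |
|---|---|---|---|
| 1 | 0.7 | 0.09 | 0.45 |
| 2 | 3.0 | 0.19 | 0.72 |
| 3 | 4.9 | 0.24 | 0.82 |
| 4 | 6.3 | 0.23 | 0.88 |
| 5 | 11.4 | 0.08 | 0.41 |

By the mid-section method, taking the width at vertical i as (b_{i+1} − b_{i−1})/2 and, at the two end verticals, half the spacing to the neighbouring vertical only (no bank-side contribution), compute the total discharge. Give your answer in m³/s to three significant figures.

1.40 m³/s

w_1 = (3.0 − 0.7)/2 = 1.15 m; q_1 = 0.45 × 0.09 × 1.15 = 0.04658 m³/s
w_2 = (4.9 − 0.7)/2 = 2.1 m; q_2 = 0.72 × 0.19 × 2.1 = 0.2873 m³/s
w_3 = (6.3 − 3.0)/2 = 1.65 m; q_3 = 0.82 × 0.24 × 1.65 = 0.3247 m³/s
w_4 = (11.4 − 4.9)/2 = 3.25 m; q_4 = 0.88 × 0.23 × 3.25 = 0.6578 m³/s
w_5 = (11.4 − 6.3)/2 = 2.55 m; q_5 = 0.41 × 0.08 × 2.55 = 0.08364 m³/s
Q = Σ qᵢ = 1.400 m³/s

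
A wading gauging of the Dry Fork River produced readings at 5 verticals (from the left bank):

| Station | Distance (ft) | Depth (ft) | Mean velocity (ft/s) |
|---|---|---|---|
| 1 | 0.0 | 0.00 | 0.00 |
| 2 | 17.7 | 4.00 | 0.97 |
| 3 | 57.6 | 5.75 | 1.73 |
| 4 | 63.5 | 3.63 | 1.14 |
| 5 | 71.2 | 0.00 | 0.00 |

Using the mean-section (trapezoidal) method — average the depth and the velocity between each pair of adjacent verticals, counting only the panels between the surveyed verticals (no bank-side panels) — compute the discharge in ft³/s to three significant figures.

Panel 1-2: Δb = 17.7 ft, d̄ = (0.00+4.00)/2 = 2, v̄ = (0.00+0.97)/2 = 0.485 → q = 17.7×2×0.485 = 17.17 ft³/s
Panel 2-3: Δb = 39.9 ft, d̄ = (4.00+5.75)/2 = 4.875, v̄ = (0.97+1.73)/2 = 1.35 → q = 39.9×4.875×1.35 = 262.6 ft³/s
Panel 3-4: Δb = 5.9 ft, d̄ = (5.75+3.63)/2 = 4.69, v̄ = (1.73+1.14)/2 = 1.435 → q = 5.9×4.69×1.435 = 39.71 ft³/s
Panel 4-5: Δb = 7.7 ft, d̄ = (3.63+0.00)/2 = 1.815, v̄ = (1.14+0.00)/2 = 0.57 → q = 7.7×1.815×0.57 = 7.966 ft³/s
Q = Σ q = 327.4 ft³/s

327 ft³/s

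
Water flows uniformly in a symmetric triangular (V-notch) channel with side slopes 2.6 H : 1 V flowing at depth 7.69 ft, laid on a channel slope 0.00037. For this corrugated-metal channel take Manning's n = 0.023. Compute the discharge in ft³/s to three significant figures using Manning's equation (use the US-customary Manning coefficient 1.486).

448 ft³/s

A = z·y² = 2.6×7.69² = 153.8 ft²
P = 2y√(1+z²) = 2×7.69×√(1+2.6²) = 42.84 ft
R = A/P = 153.8/42.84 = 3.589 ft
Q = (1.486/n)·A·R^(2/3)·S^(1/2) = (1.486/0.023) × 153.8 × 3.589^(2/3) × 0.00037^(1/2) = 447.9 ft³/s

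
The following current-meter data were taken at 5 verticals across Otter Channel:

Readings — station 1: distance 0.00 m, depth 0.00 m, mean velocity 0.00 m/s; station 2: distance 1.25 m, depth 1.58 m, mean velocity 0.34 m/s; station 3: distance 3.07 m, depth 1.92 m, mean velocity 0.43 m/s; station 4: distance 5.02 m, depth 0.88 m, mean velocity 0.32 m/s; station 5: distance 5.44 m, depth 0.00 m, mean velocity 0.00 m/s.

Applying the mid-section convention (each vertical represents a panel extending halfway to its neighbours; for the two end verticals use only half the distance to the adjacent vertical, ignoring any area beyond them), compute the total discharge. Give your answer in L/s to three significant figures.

2710 L/s

w_2 = (3.07 − 0.00)/2 = 1.535 m; q_2 = 0.34 × 1.58 × 1.535 = 0.8246 m³/s
w_3 = (5.02 − 1.25)/2 = 1.885 m; q_3 = 0.43 × 1.92 × 1.885 = 1.556 m³/s
w_4 = (5.44 − 3.07)/2 = 1.185 m; q_4 = 0.32 × 0.88 × 1.185 = 0.3337 m³/s
Stations 1, 5 contribute zero (depth or velocity is 0).
Q = Σ qᵢ = 2.715 m³/s
= 2.715 × 1000 = 2715 L/s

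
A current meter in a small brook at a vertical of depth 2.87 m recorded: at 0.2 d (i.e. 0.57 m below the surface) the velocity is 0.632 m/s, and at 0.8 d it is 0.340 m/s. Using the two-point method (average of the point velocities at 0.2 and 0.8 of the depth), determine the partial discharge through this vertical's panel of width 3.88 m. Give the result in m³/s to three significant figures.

v̄ = (0.632 + 0.340) / 2 = 0.4860 m/s
q = v̄ × d × w = 0.4860 × 2.87 × 3.88 = 5.412 m³/s

5.41 m³/s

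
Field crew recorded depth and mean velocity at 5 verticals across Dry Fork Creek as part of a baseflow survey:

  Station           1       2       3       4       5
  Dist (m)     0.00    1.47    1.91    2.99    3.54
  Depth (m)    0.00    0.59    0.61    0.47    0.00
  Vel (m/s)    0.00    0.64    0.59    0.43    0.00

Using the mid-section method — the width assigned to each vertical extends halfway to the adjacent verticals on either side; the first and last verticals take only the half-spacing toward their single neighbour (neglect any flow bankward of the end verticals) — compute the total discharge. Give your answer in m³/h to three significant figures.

2880 m³/h

w_2 = (1.91 − 0.00)/2 = 0.955 m; q_2 = 0.64 × 0.59 × 0.955 = 0.3606 m³/s
w_3 = (2.99 − 1.47)/2 = 0.76 m; q_3 = 0.59 × 0.61 × 0.76 = 0.2735 m³/s
w_4 = (3.54 − 1.91)/2 = 0.815 m; q_4 = 0.43 × 0.47 × 0.815 = 0.1647 m³/s
Stations 1, 5 contribute zero (depth or velocity is 0).
Q = Σ qᵢ = 0.7988 m³/s
= 0.7988 × 3600 = 2876 m³/h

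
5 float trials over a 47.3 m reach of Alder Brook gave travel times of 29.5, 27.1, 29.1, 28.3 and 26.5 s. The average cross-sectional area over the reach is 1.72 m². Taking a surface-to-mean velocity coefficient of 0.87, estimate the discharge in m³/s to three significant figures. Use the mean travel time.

2.52 m³/s

t̄ = (29.5 + 27.1 + 29.1 + 28.3 + 26.5) / 5 = 28.1 s
v_surface = L / t̄ = 47.3 / 28.1 = 1.683 m/s
v_mean = 0.87 × 1.683 = 1.464 m/s
Q = A × v_mean = 1.72 × 1.464 = 2.519 m³/s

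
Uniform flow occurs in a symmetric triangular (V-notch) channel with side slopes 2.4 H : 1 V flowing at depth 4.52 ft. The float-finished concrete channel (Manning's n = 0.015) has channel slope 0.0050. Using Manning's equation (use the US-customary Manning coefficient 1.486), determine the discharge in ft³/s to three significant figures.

561 ft³/s

A = z·y² = 2.4×4.52² = 49.03 ft²
P = 2y√(1+z²) = 2×4.52×√(1+2.4²) = 23.50 ft
R = A/P = 49.03/23.50 = 2.086 ft
Q = (1.486/n)·A·R^(2/3)·S^(1/2) = (1.486/0.015) × 49.03 × 2.086^(2/3) × 0.0050^(1/2) = 560.8 ft³/s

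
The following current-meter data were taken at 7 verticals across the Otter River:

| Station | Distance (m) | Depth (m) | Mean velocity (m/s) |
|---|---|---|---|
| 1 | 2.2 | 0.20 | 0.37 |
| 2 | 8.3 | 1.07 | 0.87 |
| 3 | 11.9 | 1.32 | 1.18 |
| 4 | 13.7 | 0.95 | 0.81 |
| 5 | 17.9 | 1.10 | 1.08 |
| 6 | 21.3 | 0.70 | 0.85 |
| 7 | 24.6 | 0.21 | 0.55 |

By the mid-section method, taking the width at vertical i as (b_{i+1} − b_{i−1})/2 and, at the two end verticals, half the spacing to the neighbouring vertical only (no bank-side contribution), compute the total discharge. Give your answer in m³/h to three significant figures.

w_1 = (8.3 − 2.2)/2 = 3.05 m; q_1 = 0.37 × 0.20 × 3.05 = 0.2257 m³/s
w_2 = (11.9 − 2.2)/2 = 4.85 m; q_2 = 0.87 × 1.07 × 4.85 = 4.515 m³/s
w_3 = (13.7 − 8.3)/2 = 2.7 m; q_3 = 1.18 × 1.32 × 2.7 = 4.206 m³/s
w_4 = (17.9 − 11.9)/2 = 3 m; q_4 = 0.81 × 0.95 × 3 = 2.309 m³/s
w_5 = (21.3 − 13.7)/2 = 3.8 m; q_5 = 1.08 × 1.10 × 3.8 = 4.514 m³/s
w_6 = (24.6 − 17.9)/2 = 3.35 m; q_6 = 0.85 × 0.70 × 3.35 = 1.993 m³/s
w_7 = (24.6 − 21.3)/2 = 1.65 m; q_7 = 0.55 × 0.21 × 1.65 = 0.1906 m³/s
Q = Σ qᵢ = 17.95 m³/s
= 17.95 × 3600 = 64630 m³/h

64600 m³/h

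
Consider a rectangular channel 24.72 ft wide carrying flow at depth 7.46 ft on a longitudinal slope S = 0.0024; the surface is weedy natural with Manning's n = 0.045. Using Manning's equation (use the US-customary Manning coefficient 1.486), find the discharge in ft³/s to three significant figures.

A = b·y = 24.72 × 7.46 = 184.4 ft²
P = b + 2y = 24.72 + 2×7.46 = 39.64 ft
R = A/P = 184.4/39.64 = 4.652 ft
Q = (1.486/n)·A·R^(2/3)·S^(1/2) = (1.486/0.045) × 184.4 × 4.652^(2/3) × 0.0024^(1/2) = 831.4 ft³/s

831 ft³/s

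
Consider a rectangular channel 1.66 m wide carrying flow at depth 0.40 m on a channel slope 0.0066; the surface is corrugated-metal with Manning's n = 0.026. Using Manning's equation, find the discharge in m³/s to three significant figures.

0.867 m³/s

A = b·y = 1.66 × 0.40 = 0.6640 m²
P = b + 2y = 1.66 + 2×0.40 = 2.460 m
R = A/P = 0.6640/2.460 = 0.2699 m
Q = (1/n)·A·R^(2/3)·S^(1/2) = (1/0.026) × 0.6640 × 0.2699^(2/3) × 0.0066^(1/2) = 0.8665 m³/s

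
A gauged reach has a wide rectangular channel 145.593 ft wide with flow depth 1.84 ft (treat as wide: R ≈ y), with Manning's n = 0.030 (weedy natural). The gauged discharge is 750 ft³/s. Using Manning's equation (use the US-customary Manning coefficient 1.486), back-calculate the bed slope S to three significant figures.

0.00142

A = b·y = 145.593 × 1.84 = 267.9 ft²
Wide channel: R ≈ y = 1.84 ft
S = (Q·n / (1.486·A·R^(2/3)))² = (750×0.030 / (1.486×267.9×1.502))² = 0.001417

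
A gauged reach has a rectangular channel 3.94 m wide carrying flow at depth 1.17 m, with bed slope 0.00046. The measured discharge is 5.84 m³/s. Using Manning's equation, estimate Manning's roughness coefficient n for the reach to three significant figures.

A = b·y = 3.94 × 1.17 = 4.610 m²
P = b + 2y = 3.94 + 2×1.17 = 6.280 m
R = A/P = 4.610/6.280 = 0.7340 m
n = (1/Q)·A·R^(2/3)·S^(1/2) = (1/5.84) × 4.610 × 0.8137 × 0.02145 = 0.01378

0.0138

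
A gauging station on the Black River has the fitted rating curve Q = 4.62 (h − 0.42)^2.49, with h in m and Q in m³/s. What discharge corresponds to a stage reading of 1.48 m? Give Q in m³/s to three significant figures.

5.34 m³/s

Q = 4.62 × (1.48 − 0.42)^2.49 = 4.62 × 1.06^2.49 = 5.341 m³/s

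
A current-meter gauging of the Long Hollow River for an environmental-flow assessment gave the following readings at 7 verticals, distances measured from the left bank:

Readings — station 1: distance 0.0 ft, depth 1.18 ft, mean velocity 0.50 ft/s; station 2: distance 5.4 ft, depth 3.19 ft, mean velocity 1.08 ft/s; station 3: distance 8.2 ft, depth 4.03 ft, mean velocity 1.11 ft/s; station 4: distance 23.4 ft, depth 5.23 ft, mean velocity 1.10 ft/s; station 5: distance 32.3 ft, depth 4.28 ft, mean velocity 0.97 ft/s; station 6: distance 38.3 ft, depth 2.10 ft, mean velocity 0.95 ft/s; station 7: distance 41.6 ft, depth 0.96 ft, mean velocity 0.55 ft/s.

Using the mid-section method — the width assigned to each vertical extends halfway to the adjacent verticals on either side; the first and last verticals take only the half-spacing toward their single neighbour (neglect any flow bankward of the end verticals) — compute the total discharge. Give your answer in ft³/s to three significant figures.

166 ft³/s

w_1 = (5.4 − 0.0)/2 = 2.7 ft; q_1 = 0.50 × 1.18 × 2.7 = 1.593 ft³/s
w_2 = (8.2 − 0.0)/2 = 4.1 ft; q_2 = 1.08 × 3.19 × 4.1 = 14.13 ft³/s
w_3 = (23.4 − 5.4)/2 = 9 ft; q_3 = 1.11 × 4.03 × 9 = 40.26 ft³/s
w_4 = (32.3 − 8.2)/2 = 12.05 ft; q_4 = 1.10 × 5.23 × 12.05 = 69.32 ft³/s
w_5 = (38.3 − 23.4)/2 = 7.45 ft; q_5 = 0.97 × 4.28 × 7.45 = 30.93 ft³/s
w_6 = (41.6 − 32.3)/2 = 4.65 ft; q_6 = 0.95 × 2.10 × 4.65 = 9.277 ft³/s
w_7 = (41.6 − 38.3)/2 = 1.65 ft; q_7 = 0.55 × 0.96 × 1.65 = 0.8712 ft³/s
Q = Σ qᵢ = 166.4 ft³/s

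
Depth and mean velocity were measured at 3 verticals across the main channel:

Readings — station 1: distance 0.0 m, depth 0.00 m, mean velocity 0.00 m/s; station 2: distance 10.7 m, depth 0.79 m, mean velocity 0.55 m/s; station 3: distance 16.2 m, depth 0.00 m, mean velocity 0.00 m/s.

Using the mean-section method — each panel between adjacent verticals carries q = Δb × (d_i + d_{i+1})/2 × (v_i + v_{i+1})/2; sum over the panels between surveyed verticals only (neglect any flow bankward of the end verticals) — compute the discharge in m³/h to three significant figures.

6340 m³/h

Panel 1-2: Δb = 10.7 m, d̄ = (0.00+0.79)/2 = 0.395, v̄ = (0.00+0.55)/2 = 0.275 → q = 10.7×0.395×0.275 = 1.162 m³/s
Panel 2-3: Δb = 5.5 m, d̄ = (0.79+0.00)/2 = 0.395, v̄ = (0.55+0.00)/2 = 0.275 → q = 5.5×0.395×0.275 = 0.5974 m³/s
Q = Σ q = 1.760 m³/s
= 1.760 × 3600 = 6335 m³/h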